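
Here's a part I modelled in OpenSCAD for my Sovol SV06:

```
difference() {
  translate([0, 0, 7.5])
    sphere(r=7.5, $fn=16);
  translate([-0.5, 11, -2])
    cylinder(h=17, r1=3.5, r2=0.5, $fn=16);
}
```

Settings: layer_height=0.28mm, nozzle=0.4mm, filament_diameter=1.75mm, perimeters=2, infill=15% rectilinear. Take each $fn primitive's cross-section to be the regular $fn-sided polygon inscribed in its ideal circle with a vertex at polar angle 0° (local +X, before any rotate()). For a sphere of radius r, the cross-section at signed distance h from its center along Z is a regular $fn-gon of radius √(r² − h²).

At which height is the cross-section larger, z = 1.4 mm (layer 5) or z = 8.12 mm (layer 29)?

layer 29 (z = 8.12 mm)

Layer 5 (z = 1.4): the r=7.5 sphere slices to a regular 16-gon of circumradius 4.363 (√(r²−h²) with h=6.1 from center) (area = (16/2)·4.363²·sin(360°/16) = 58.29 mm²); the cone at (-0.5, 11): at t=0.200 of its height the radius interpolates to r₁+(r₂−r₁)t = 2.900, giving a regular 16-gon of that circumradius (area = (16/2)·2.900²·sin(360°/16) = 25.75 mm²); After the difference (first − rest): starting from the r=7.5 sphere (58.29 mm²), the cone at (-0.5, 11) misses the remaining region (no effect) — area = 58.29 mm². So its area = 58.29 mm². Layer 29 (z = 8.12): the sphere: section is a regular 16-gon, circumradius = √(r²−h²) = √(7.5²−0.62²) = 7.474 (area = (16/2)·7.474²·sin(360°/16) = 171.03 mm²); the cone at (-0.5, 11): at t=0.595 of its height the radius interpolates to r₁+(r₂−r₁)t = 1.714, giving a regular 16-gon of that circumradius (area = (16/2)·1.714²·sin(360°/16) = 9.00 mm²); Taking the first minus the rest: starting from the r=7.5 sphere (171.03 mm²), the cone at (-0.5, 11) misses the remaining region (no effect) — area = 171.03 mm². So its area = 171.03 mm². Layer 29 is larger (171.03 vs 58.29 mm²).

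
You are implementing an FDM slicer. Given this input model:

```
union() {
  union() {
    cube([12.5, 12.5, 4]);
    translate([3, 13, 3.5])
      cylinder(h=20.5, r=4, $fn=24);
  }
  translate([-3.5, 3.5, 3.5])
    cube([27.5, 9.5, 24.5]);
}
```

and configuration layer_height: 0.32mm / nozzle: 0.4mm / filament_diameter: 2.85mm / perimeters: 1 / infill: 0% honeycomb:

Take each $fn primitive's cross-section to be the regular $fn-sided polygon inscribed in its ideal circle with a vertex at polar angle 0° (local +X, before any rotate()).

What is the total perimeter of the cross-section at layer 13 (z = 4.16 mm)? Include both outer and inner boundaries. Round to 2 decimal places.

78.53 mm

At z = 4.16 mm: the cube is not intersected at this z (z outside [0, 4]); the cylinder at (3, 13): section is a regular 24-gon, circumradius r=4 (perimeter = 2·24·4.000·sin(180°/24) = 25.06 mm); Taking the union: only the r=4 cylinder at (3, 13) is present, so the union is just that shape — boundary = 25.06 mm; the cube at (-3.5, 3.5) (footprint 27.5×9.5) is included at this height (perimeter 74.00 mm); Taking the union: the regions partially overlap (shared area 24.85 mm²), so the edge portions inside another operand are dropped and the merged outline is re-measured after clipping — boundary = 78.53 mm. Overall, the cross-section is a single solid region. Total boundary length (outer) = 78.53 mm.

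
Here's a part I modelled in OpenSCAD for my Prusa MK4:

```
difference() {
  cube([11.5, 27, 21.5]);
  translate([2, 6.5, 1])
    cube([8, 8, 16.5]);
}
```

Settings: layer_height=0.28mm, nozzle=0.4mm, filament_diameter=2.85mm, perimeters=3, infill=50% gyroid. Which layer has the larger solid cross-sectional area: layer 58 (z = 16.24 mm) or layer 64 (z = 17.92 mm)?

Layer 58 (z = 16.24): the 11.5×27 cube contributes its full rectangle (area 310.50 mm²); the cube at (2, 6.5) is present — its section is the full 8×8 rectangle (area 64.00 mm²); Subtracting the remaining from the first: starting from the 11.5×27 cube (310.50 mm²), the 8×8 cube at (2, 6.5) lies wholly inside it (removes its full 64.00 mm² and its 32.00 mm outline becomes a hole wall) — area = 246.50 mm². So its area = 246.50 mm². Layer 64 (z = 17.92): the 11.5×27 cube contributes its full rectangle (area 310.50 mm²); the cube at (2, 6.5) is absent (z outside [1, 17.5]); Taking the first minus the rest: none of the subtracted shapes is present at this height, so the 11.5×27 cube is unchanged — area = 310.50 mm². So its area = 310.50 mm². Layer 64 is larger (310.50 vs 246.50 mm²).

layer 64 (z = 17.92 mm)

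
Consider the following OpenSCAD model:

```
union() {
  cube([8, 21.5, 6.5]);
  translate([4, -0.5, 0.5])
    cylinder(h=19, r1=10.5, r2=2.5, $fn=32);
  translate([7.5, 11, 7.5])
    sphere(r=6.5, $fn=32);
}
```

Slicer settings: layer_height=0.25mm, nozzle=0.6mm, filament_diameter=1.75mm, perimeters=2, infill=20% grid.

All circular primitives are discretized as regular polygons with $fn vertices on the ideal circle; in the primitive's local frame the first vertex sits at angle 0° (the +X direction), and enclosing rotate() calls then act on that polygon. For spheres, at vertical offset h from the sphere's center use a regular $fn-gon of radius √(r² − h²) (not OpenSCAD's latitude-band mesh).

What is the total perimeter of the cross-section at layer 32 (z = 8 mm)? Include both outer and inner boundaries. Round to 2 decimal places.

72.61 mm

At z = 8 mm: the cube does not reach this height (z outside [0, 6.5]); the cone at (4, -0.5): at t=0.395 of its height the radius interpolates to r₁+(r₂−r₁)t = 7.342, giving a regular 32-gon of that circumradius (perimeter = 2·32·7.342·sin(180°/32) = 46.06 mm); the sphere at (7.5, 11): section is a regular 32-gon, circumradius = √(r²−h²) = √(6.5²−0.5²) = 6.481 (perimeter = 2·32·6.481·sin(180°/32) = 40.65 mm); Combining (union): the regions partially overlap (shared area 7.98 mm²), so the edge portions inside another operand are dropped and the merged outline is re-measured after clipping — boundary = 72.61 mm. Overall, the cross-section is a single solid region. Total boundary length (outer) = 72.61 mm.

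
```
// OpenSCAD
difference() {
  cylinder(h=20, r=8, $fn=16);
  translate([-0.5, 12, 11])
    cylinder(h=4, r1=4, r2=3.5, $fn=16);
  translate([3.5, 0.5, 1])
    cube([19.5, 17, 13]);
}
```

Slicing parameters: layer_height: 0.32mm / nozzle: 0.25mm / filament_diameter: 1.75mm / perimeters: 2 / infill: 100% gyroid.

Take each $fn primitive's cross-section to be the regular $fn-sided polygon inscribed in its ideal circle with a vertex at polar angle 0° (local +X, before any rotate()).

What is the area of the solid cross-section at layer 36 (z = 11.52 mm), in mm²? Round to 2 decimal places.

At z = 11.52 mm: the r=8 cylinder contributes a regular 16-gon of circumradius 8 (area = (16/2)·8.000²·sin(360°/16) = 195.93 mm²); the cone at (-0.5, 12): at t=0.130 of its height the radius interpolates to r₁+(r₂−r₁)t = 3.935, giving a regular 16-gon of that circumradius (area = (16/2)·3.935²·sin(360°/16) = 47.40 mm²); the cube at (3.5, 0.5) (footprint 19.5×17) is included at this height (area 331.50 mm²); Subtracting the remaining from the first: starting from the r=8 cylinder (195.93 mm²), the cone at (-0.5, 12) misses the remaining region (no effect); the 19.5×17 cube at (3.5, 0.5) partially overlaps it — only the 20.02 mm² overlap (of its 331.50 mm²) is removed, clipping the outline — area = 175.91 mm². Overall, the cross-section is a single solid region. Net area = 175.91 mm².

175.91 mm²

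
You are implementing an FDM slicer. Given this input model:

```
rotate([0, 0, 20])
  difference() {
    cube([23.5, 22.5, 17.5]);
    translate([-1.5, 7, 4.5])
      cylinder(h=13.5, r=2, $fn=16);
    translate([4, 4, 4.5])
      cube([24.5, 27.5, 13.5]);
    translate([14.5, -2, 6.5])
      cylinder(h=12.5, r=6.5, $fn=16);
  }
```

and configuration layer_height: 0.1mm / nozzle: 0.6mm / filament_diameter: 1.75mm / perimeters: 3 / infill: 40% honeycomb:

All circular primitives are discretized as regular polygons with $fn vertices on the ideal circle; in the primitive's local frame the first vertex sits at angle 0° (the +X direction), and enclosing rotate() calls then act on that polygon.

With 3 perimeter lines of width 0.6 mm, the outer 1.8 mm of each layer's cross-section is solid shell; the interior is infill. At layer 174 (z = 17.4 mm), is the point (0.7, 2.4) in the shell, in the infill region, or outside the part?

At z = 17.4 mm: the 23.5×22.5 cube contributes its full rectangle; the r=2 cylinder at (-1.5, 7) gives a regular 16-gon of circumradius 2 (constant along its height); the cube at (4, 4) is present — its section is the full 24.5×27.5 rectangle; the r=6.5 cylinder at (14.5, -2) gives a regular 16-gon of circumradius 6.5 (constant along its height); Taking the first minus the rest: starting from the 23.5×22.5 cube, the r=2 cylinder at (-1.5, 7) partially overlaps it — only the 0.83 mm² overlap (of its 12.25 mm²) is removed, clipping the outline; the 24.5×27.5 cube at (4, 4) partially overlaps it — only the 360.75 mm² overlap (of its 673.75 mm²) is removed, clipping the outline; the r=6.5 cylinder at (14.5, -2) partially overlaps it — only the 38.21 mm² overlap (of its 129.35 mm²) is removed, clipping the outline — 2 connected regions; (rotated 20° about Z; rotation is an isometry so areas/perimeters/island counts are preserved). Overall, the cross-section has 2 separate islands. Undo the 20° rotation: the query point maps to (1.479, 2.016) in the un-rotated model frame. The nearest boundary edge runs (0.00, 0.00)→(0.00, 5.71); distance from the point to it = 1.48 mm. (Shell/infill is judged within the island containing the point — the largest one.) The point is inside the cross-section, 1.48 mm from the nearest boundary — within the 1.8 mm shell band (3 × 0.6).

shell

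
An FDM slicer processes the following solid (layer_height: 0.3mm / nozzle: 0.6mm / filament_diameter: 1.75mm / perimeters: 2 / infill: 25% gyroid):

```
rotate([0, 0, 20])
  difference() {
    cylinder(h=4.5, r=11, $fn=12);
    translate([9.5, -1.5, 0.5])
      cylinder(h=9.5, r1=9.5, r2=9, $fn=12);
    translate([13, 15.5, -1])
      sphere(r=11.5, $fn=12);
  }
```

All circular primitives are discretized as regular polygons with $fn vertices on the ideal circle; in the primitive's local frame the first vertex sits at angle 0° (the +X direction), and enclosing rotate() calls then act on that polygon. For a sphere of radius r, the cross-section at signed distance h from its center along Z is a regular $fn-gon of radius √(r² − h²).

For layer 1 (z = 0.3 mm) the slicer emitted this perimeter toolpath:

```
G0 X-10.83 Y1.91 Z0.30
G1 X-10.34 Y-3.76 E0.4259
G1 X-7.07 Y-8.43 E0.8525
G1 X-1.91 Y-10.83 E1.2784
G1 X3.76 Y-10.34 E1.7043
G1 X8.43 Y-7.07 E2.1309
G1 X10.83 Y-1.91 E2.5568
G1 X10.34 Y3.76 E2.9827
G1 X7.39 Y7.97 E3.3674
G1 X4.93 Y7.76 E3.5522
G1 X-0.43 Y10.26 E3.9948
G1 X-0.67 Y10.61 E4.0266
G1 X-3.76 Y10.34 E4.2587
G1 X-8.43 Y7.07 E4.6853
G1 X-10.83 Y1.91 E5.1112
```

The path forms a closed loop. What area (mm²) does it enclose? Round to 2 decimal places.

353.22 mm²

Apply the shoelace formula to the sequence of (X, Y) vertices; enclosed area = 353.22 mm².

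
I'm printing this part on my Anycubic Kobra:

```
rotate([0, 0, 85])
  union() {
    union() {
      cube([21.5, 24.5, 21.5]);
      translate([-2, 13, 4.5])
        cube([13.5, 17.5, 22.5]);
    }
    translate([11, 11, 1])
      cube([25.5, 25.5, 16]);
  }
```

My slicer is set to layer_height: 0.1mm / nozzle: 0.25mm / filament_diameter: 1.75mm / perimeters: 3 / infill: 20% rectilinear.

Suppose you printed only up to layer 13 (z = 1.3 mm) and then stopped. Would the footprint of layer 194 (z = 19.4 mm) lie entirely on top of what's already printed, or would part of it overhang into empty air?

Compare the two slices. At z = 1.3: the cube is present — its section is the full 21.5×24.5 rectangle (area 526.75 mm²); the cube at (-2, 13) does not reach this height (z outside [4.5, 27]); Taking the union: only the 21.5×24.5 cube is present, so the union is just that shape — area = 526.75 mm²; the 25.5×25.5 cube at (11, 11) contributes its full rectangle (area 650.25 mm²); Combining (union): the regions partially overlap — summed areas 1177.00 mm² minus the doubly-counted overlap 141.75 mm² gives 1035.25 mm² — area = 1035.25 mm²; (rotated 85° about Z; rotation is an isometry so areas/perimeters/island counts are preserved). At z = 19.4: the 21.5×24.5 cube contributes its full rectangle (area 526.75 mm²); the 13.5×17.5 cube at (-2, 13) contributes its full rectangle (area 236.25 mm²); Taking the union: the regions partially overlap — summed areas 763.00 mm² minus the doubly-counted overlap 132.25 mm² gives 630.75 mm² — area = 630.75 mm²; the cube at (11, 11) is not intersected at this z (z outside [1, 17]); Merging all regions: only the result so far is present, so the union is just that shape — area = 630.75 mm²; (rotated 85° about Z; rotation is an isometry so areas/perimeters/island counts are preserved). Checking containment: at z = 19.4 the cross-section extends beyond the z = 1.3 cross-section by about 101.00 mm².

part overhangs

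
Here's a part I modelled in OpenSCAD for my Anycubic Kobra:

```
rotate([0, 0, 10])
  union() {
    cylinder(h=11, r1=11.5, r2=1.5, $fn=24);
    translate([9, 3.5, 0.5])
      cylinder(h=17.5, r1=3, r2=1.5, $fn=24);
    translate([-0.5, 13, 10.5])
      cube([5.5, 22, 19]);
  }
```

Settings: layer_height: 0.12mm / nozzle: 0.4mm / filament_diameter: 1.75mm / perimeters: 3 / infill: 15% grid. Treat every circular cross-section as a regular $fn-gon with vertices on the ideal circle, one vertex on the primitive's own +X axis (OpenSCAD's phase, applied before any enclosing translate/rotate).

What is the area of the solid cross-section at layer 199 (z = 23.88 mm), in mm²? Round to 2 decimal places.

At z = 23.88 mm: the cone is absent (z outside [0, 11]); the cone at (9, 3.5) is not intersected at this z (z outside [0.5, 18]); the cube at (-0.5, 13) is present — its section is the full 5.5×22 rectangle (area 121.00 mm²); Taking the union: only the 5.5×22 cube at (-0.5, 13) is present, so the union is just that shape — area = 121.00 mm²; (whole slice rotated 10° about Z — lengths, areas and connectivity unchanged). Overall, the cross-section is a single solid region. Net area = 121.00 mm².

121.00 mm²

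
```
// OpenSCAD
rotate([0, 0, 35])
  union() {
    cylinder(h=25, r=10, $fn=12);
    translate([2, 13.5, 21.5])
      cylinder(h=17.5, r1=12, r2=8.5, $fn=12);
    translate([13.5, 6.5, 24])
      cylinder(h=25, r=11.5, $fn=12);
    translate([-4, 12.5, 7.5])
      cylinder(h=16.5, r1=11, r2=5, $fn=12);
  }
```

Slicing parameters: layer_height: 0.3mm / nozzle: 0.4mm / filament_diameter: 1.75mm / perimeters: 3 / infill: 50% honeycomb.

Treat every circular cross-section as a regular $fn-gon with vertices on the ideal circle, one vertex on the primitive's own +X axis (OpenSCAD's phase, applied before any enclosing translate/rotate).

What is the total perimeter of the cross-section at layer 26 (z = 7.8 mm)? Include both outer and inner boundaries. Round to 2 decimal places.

93.59 mm

At z = 7.8 mm: the r=10 cylinder contributes a regular 12-gon of circumradius 10 (perimeter = 2·12·10.000·sin(180°/12) = 62.12 mm); the cone at (2, 13.5) does not reach this height (z outside [21.5, 39]); the cylinder at (13.5, 6.5) does not reach this height (z outside [24, 49]); the cone at (-4, 12.5) (r1=11→r2=5) has section circumradius 10.891 here — a regular 12-gon (perimeter = 2·12·10.891·sin(180°/12) = 67.65 mm); Merging all regions: the regions partially overlap (shared area 79.35 mm²), so the edge portions inside another operand are dropped and the merged outline is re-measured after clipping — boundary = 93.59 mm; (rotated 35° about Z; rotation is an isometry so areas/perimeters/island counts are preserved). Overall, the cross-section is a single solid region. Total boundary length (outer) = 93.59 mm.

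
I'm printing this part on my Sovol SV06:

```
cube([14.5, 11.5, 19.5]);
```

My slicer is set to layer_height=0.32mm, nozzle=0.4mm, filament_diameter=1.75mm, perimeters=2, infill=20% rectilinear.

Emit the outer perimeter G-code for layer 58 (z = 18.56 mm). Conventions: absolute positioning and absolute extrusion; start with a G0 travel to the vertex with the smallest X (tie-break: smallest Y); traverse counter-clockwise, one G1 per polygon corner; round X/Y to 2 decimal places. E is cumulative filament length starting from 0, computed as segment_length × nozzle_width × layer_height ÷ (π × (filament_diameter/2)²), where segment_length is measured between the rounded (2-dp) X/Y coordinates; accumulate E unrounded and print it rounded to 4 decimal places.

At z = 18.56 mm: the 14.5×11.5 cube contributes its full rectangle. The outline is a single polygon with 4 vertices. Extrusion per mm of travel: 0.4 × 0.32 / (π × 0.875²) = 0.053216. Accumulating E over each segment gives final E = 2.7672.

G0 X0.00 Y0.00 Z18.56
G1 X14.50 Y0.00 E0.7716
G1 X14.50 Y11.50 E1.3836
G1 X0.00 Y11.50 E2.1553
G1 X0.00 Y0.00 E2.7672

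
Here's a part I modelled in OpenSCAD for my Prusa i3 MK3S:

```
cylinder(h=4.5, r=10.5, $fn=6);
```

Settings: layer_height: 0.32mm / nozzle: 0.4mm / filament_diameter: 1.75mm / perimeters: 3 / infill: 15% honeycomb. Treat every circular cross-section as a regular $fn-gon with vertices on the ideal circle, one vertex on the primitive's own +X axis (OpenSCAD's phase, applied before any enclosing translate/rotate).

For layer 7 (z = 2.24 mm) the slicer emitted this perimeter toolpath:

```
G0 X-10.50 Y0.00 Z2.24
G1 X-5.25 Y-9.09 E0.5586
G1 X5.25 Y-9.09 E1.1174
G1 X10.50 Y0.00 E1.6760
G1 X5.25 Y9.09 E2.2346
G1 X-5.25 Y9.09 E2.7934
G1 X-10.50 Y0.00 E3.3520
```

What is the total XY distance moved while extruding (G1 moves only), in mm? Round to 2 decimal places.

Sum the Euclidean lengths of each G1 segment: total = 62.99 mm.

62.99 mm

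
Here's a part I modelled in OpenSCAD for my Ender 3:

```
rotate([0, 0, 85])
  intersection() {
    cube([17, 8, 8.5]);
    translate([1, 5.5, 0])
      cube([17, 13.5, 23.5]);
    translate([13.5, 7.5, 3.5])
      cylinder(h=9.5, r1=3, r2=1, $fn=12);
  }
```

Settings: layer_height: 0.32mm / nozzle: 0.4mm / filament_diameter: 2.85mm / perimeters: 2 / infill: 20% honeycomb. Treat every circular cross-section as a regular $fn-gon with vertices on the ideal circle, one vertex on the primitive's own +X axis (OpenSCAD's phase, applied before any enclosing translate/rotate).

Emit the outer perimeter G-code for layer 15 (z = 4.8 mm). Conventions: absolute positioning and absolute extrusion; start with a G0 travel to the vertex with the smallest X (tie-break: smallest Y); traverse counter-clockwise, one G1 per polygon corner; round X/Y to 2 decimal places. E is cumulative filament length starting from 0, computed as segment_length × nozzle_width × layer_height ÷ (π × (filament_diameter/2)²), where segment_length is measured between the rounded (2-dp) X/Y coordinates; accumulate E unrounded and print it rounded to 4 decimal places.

At z = 4.8 mm: the 17×8 cube contributes its full rectangle; the 17×13.5 cube at (1, 5.5) contributes its full rectangle; the cone at (13.5, 7.5) contributes a regular 12-gon of circumradius 2.726 (interpolated between r1=3 and r2=1 at t=0.137); Keeping only the common overlap: the 17×13.5 cube at (1, 5.5) partially overlaps the 17×8 cube; clipping to the common part keeps 40.00 mm²; the cone at (13.5, 7.5) partially overlaps the running intersection; clipping to the common part keeps 12.20 mm² — 1 connected region; (rotated 85° about Z; rotation is an isometry so areas/perimeters/island counts are preserved). The outline is a single polygon with 8 vertices. Extrusion per mm of travel: 0.4 × 0.32 / (π × 1.425²) = 0.020065. Accumulating E over each segment gives final E = 0.2871.

G0 X-7.02 Y11.56 Z4.80
G1 X-6.53 Y11.39 E0.0104
G1 X-5.14 Y11.63 E0.0387
G1 X-4.45 Y12.21 E0.0568
G1 X-4.15 Y15.65 E0.1261
G1 X-4.73 Y16.34 E0.1442
G1 X-6.06 Y16.82 E0.1725
G1 X-6.57 Y16.73 E0.1829
G1 X-7.02 Y11.56 E0.2871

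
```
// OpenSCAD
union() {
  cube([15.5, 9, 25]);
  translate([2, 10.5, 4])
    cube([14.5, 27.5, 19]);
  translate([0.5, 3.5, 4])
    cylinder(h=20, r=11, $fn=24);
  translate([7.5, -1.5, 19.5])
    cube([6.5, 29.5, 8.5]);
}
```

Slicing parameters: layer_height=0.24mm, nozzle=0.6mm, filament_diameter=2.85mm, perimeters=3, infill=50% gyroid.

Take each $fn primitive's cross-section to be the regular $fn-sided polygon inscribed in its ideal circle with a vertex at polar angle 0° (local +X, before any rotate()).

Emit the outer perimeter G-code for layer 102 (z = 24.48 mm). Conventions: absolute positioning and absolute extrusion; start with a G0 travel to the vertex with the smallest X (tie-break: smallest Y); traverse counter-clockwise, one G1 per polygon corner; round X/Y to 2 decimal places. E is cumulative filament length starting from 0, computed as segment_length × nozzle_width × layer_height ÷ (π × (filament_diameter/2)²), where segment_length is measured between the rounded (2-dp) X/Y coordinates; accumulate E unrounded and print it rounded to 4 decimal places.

G0 X0.00 Y0.00 Z24.48
G1 X7.50 Y0.00 E0.1693
G1 X7.50 Y-1.50 E0.2032
G1 X14.00 Y-1.50 E0.3499
G1 X14.00 Y0.00 E0.3837
G1 X15.50 Y0.00 E0.4176
G1 X15.50 Y9.00 E0.6207
G1 X14.00 Y9.00 E0.6546
G1 X14.00 Y28.00 E1.0835
G1 X7.50 Y28.00 E1.2302
G1 X7.50 Y9.00 E1.6591
G1 X0.00 Y9.00 E1.8284
G1 X0.00 Y0.00 E2.0315

At z = 24.48 mm: the cube (footprint 15.5×9) is included at this height; the cube at (2, 10.5) is absent (z outside [4, 23]); the cylinder at (0.5, 3.5) does not reach this height (z outside [4, 24]); the 6.5×29.5 cube at (7.5, -1.5) contributes its full rectangle; Combining (union): the regions partially overlap (shared area 58.50 mm²), so overlapping operands fuse into one piece — 1 connected region. The outline is a single polygon with 12 vertices. Extrusion per mm of travel: 0.6 × 0.24 / (π × 1.425²) = 0.022573. Accumulating E over each segment gives final E = 2.0315.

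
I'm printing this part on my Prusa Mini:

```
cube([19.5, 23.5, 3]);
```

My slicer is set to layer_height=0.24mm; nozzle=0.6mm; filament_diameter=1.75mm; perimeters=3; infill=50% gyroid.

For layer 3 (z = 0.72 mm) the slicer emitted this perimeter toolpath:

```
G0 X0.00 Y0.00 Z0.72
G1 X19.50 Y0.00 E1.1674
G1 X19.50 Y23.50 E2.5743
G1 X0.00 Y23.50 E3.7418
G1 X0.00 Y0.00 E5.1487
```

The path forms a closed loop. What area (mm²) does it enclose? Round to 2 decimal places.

458.25 mm²

Apply the shoelace formula to the sequence of (X, Y) vertices; enclosed area = 458.25 mm².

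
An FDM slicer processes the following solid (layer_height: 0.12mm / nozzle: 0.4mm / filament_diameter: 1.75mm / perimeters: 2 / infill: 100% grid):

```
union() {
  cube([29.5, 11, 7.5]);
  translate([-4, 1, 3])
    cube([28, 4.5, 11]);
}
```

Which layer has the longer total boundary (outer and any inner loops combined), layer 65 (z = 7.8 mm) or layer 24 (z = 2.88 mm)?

layer 24 (z = 2.88 mm)

Layer 65 (z = 7.8): the cube does not reach this height (z outside [0, 7.5]); the cube at (-4, 1) is present — its section is the full 28×4.5 rectangle (perimeter 65.00 mm); Taking the union: only the 28×4.5 cube at (-4, 1) is present, so the union is just that shape — boundary = 65.00 mm. So its perimeter = 65.00 mm. Layer 24 (z = 2.88): the 29.5×11 cube contributes its full rectangle (perimeter 81.00 mm); the cube at (-4, 1) does not reach this height (z outside [3, 14]); Merging all regions: only the 29.5×11 cube is present, so the union is just that shape — boundary = 81.00 mm. So its perimeter = 81.00 mm. Layer 24 is larger (81.00 vs 65.00 mm).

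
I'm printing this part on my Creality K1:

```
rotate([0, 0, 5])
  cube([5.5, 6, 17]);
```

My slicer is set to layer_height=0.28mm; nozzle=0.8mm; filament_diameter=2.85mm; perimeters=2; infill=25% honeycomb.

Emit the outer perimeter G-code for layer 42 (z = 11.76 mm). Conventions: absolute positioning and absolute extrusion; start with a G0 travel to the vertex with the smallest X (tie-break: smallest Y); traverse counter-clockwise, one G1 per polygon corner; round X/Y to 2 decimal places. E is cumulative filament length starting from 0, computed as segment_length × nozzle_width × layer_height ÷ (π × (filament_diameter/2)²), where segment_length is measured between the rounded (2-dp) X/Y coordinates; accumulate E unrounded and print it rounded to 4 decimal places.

At z = 11.76 mm: the cube is present — its section is the full 5.5×6 rectangle; (rotated 5° about Z; rotation is an isometry so areas/perimeters/island counts are preserved). The outline is a single polygon with 4 vertices. Extrusion per mm of travel: 0.8 × 0.28 / (π × 1.425²) = 0.035113. Accumulating E over each segment gives final E = 0.8078.

G0 X-0.52 Y5.98 Z11.76
G1 X0.00 Y0.00 E0.2108
G1 X5.48 Y0.48 E0.4039
G1 X4.96 Y6.46 E0.6147
G1 X-0.52 Y5.98 E0.8078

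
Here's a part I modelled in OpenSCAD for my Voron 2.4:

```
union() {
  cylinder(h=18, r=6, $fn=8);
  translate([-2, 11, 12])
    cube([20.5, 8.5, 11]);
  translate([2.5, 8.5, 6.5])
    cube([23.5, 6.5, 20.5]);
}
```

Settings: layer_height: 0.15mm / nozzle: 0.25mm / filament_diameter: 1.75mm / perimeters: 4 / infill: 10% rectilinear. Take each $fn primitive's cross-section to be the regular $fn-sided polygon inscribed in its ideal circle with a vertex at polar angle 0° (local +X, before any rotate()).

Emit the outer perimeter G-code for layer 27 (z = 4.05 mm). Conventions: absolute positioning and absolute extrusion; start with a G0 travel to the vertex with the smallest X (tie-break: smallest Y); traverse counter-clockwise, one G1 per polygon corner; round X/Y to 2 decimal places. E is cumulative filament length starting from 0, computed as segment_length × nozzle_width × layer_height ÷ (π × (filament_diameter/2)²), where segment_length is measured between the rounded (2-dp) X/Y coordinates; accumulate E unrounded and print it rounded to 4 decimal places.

At z = 4.05 mm: the r=6 cylinder gives a regular 8-gon of circumradius 6 (constant along its height); the cube at (-2, 11) does not reach this height (z outside [12, 23]); the cube at (2.5, 8.5) is not intersected at this z (z outside [6.5, 27]); Combining (union): only the r=6 cylinder is present, so the union is just that shape — 1 connected region. The outline is a single polygon with 8 vertices. Extrusion per mm of travel: 0.25 × 0.15 / (π × 0.875²) = 0.015591. Accumulating E over each segment gives final E = 0.5726.

G0 X-6.00 Y0.00 Z4.05
G1 X-4.24 Y-4.24 E0.0716
G1 X0.00 Y-6.00 E0.1431
G1 X4.24 Y-4.24 E0.2147
G1 X6.00 Y0.00 E0.2863
G1 X4.24 Y4.24 E0.3579
G1 X0.00 Y6.00 E0.4294
G1 X-4.24 Y4.24 E0.5010
G1 X-6.00 Y0.00 E0.5726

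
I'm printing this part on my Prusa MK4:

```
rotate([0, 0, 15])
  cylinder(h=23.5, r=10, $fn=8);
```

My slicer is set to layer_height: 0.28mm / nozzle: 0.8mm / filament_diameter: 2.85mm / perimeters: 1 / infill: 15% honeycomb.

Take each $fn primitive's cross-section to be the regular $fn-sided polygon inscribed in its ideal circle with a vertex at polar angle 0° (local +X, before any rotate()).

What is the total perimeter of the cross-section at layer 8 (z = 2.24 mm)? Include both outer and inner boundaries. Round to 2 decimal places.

At z = 2.24 mm: the r=10 cylinder contributes a regular 8-gon of circumradius 10 (perimeter = 2·8·10.000·sin(180°/8) = 61.23 mm); (whole slice rotated 15° about Z — lengths, areas and connectivity unchanged). Overall, the cross-section is a single solid region. Total boundary length (outer) = 61.23 mm.

61.23 mm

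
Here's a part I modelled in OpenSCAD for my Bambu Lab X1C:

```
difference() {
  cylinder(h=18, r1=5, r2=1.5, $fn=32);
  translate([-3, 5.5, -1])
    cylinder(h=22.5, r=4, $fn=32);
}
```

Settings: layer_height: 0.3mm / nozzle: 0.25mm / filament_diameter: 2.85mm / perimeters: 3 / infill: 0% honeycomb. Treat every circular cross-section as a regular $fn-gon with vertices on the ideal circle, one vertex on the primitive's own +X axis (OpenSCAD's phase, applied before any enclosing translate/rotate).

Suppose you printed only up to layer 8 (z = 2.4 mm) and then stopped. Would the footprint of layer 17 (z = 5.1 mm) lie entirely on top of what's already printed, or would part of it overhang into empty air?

Compare the two slices. At z = 2.4: the cone (r1=5→r2=1.5) has section circumradius 4.533 here — a regular 32-gon (area = (32/2)·4.533²·sin(360°/32) = 64.15 mm²); the r=4 cylinder at (-3, 5.5) gives a regular 32-gon of circumradius 4 (constant along its height) (area = (32/2)·4.000²·sin(360°/32) = 49.94 mm²); After the difference (first − rest): starting from the cone (64.15 mm²), the r=4 cylinder at (-3, 5.5) partially overlaps it — only the 8.82 mm² overlap (of its 49.94 mm²) is removed, clipping the outline — area = 55.32 mm². At z = 5.1: the cone: at t=0.283 of its height the radius interpolates to r₁+(r₂−r₁)t = 4.008, giving a regular 32-gon of that circumradius (area = (32/2)·4.008²·sin(360°/32) = 50.15 mm²); the r=4 cylinder at (-3, 5.5) gives a regular 32-gon of circumradius 4 (constant along its height) (area = (32/2)·4.000²·sin(360°/32) = 49.94 mm²); After the difference (first − rest): starting from the cone (50.15 mm²), the r=4 cylinder at (-3, 5.5) partially overlaps it — only the 5.80 mm² overlap (of its 49.94 mm²) is removed, clipping the outline — area = 44.35 mm². Checking containment: the cross-section at z = 5.1 is a subset of the cross-section at z = 2.4.

entirely on top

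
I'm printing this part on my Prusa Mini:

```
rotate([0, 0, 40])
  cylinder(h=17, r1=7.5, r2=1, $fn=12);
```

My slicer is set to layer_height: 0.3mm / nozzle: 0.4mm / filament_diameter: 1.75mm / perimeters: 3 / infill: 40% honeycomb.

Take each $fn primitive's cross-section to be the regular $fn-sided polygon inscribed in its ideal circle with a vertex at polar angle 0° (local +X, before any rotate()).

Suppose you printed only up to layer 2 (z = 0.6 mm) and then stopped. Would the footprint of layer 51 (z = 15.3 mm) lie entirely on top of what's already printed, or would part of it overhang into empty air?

entirely on top

Compare the two slices. At z = 0.6: the cone (r1=7.5→r2=1) has section circumradius 7.271 here — a regular 12-gon (area = (12/2)·7.271²·sin(360°/12) = 158.58 mm²); (whole slice rotated 40° about Z — lengths, areas and connectivity unchanged). At z = 15.3: the cone (r1=7.5→r2=1) has section circumradius 1.650 here — a regular 12-gon (area = (12/2)·1.650²·sin(360°/12) = 8.17 mm²); (rotated 40° about Z; rotation is an isometry so areas/perimeters/island counts are preserved). Checking containment: the cross-section at z = 15.3 is a subset of the cross-section at z = 0.6.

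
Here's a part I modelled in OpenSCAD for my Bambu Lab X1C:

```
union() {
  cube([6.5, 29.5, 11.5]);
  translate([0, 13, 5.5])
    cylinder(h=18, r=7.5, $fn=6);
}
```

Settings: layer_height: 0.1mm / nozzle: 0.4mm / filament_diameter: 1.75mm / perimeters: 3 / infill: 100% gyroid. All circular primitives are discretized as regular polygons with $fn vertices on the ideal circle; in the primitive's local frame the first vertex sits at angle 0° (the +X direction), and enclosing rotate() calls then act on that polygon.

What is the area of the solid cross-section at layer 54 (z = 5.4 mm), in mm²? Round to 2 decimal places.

191.75 mm²

At z = 5.4 mm: the 6.5×29.5 cube contributes its full rectangle (area 191.75 mm²); the cylinder at (0, 13) is absent (z outside [5.5, 23.5]); Merging all regions: only the 6.5×29.5 cube is present, so the union is just that shape — area = 191.75 mm². Overall, the cross-section is a single solid region. Net area = 191.75 mm².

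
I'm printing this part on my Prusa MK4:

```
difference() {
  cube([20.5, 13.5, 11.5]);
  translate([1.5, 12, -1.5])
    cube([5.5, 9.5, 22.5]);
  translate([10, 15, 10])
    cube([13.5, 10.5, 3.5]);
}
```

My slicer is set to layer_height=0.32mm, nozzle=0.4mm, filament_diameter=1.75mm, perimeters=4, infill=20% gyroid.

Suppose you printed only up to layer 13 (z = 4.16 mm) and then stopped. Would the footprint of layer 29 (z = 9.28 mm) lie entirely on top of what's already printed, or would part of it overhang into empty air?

Compare the two slices. At z = 4.16: the cube is present — its section is the full 20.5×13.5 rectangle (area 276.75 mm²); the 5.5×9.5 cube at (1.5, 12) contributes its full rectangle (area 52.25 mm²); the cube at (10, 15) is absent (z outside [10, 13.5]); Subtracting the remaining from the first: starting from the 20.5×13.5 cube (276.75 mm²), the 5.5×9.5 cube at (1.5, 12) partially overlaps it — only the 8.25 mm² overlap (of its 52.25 mm²) is removed, clipping the outline — area = 268.50 mm². At z = 9.28: the 20.5×13.5 cube contributes its full rectangle (area 276.75 mm²); the 5.5×9.5 cube at (1.5, 12) contributes its full rectangle (area 52.25 mm²); the cube at (10, 15) is not intersected at this z (z outside [10, 13.5]); After the difference (first − rest): starting from the 20.5×13.5 cube (276.75 mm²), the 5.5×9.5 cube at (1.5, 12) partially overlaps it — only the 8.25 mm² overlap (of its 52.25 mm²) is removed, clipping the outline — area = 268.50 mm². Checking containment: the cross-section at z = 9.28 is a subset of the cross-section at z = 4.16.

entirely on top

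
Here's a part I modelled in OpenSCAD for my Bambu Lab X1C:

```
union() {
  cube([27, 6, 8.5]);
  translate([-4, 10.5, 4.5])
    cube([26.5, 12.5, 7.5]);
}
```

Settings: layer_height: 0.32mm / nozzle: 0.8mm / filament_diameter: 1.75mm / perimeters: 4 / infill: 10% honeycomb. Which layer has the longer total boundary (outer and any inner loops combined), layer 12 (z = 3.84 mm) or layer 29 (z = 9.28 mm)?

layer 29 (z = 9.28 mm)

Layer 12 (z = 3.84): the cube (footprint 27×6) is included at this height (perimeter 66.00 mm); the cube at (-4, 10.5) is absent (z outside [4.5, 12]); Merging all regions: only the 27×6 cube is present, so the union is just that shape — boundary = 66.00 mm. So its perimeter = 66.00 mm. Layer 29 (z = 9.28): the cube is absent (z outside [0, 8.5]); the 26.5×12.5 cube at (-4, 10.5) contributes its full rectangle (perimeter 78.00 mm); Taking the union: only the 26.5×12.5 cube at (-4, 10.5) is present, so the union is just that shape — boundary = 78.00 mm. So its perimeter = 78.00 mm. Layer 29 is larger (78.00 vs 66.00 mm).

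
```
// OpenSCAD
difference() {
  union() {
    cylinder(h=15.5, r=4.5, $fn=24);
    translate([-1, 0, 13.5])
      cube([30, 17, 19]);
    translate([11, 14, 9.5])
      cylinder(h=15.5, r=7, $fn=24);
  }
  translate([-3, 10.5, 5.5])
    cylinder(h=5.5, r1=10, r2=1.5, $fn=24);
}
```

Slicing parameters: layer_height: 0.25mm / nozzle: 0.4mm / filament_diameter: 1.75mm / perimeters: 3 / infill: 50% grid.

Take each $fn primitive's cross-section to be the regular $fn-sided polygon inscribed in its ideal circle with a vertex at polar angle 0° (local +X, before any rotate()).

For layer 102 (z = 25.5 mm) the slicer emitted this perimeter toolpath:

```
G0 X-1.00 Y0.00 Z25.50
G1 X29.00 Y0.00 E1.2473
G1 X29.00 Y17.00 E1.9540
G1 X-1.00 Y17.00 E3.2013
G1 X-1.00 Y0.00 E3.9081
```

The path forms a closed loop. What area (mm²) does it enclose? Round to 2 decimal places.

510.00 mm²

Apply the shoelace formula to the sequence of (X, Y) vertices; enclosed area = 510.00 mm².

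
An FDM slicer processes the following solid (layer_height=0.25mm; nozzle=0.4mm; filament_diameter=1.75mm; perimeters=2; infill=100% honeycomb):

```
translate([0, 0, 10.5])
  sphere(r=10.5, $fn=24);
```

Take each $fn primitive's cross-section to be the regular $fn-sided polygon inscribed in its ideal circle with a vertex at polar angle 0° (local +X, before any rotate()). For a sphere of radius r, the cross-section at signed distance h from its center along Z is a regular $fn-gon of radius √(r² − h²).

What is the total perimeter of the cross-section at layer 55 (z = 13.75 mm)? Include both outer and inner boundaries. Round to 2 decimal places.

62.55 mm

At z = 13.75 mm: the r=10.5 sphere slices to a regular 24-gon of circumradius 9.984 (√(r²−h²) with h=3.25 from center) (perimeter = 2·24·9.984·sin(180°/24) = 62.55 mm). Overall, the cross-section is a single solid region. Total boundary length (outer) = 62.55 mm.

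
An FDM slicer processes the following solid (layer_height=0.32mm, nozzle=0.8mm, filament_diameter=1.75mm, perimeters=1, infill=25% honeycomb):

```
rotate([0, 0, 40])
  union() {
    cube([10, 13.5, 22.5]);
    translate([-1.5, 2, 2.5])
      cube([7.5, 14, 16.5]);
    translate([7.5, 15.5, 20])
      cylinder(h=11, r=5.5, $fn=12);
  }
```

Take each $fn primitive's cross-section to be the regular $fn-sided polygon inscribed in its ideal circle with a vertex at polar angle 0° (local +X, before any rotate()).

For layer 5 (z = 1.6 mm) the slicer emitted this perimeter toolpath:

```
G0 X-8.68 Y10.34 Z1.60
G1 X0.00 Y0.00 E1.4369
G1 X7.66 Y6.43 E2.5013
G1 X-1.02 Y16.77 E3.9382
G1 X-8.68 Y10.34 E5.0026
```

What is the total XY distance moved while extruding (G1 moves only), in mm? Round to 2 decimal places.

Sum the Euclidean lengths of each G1 segment: total = 47.00 mm.

47.00 mm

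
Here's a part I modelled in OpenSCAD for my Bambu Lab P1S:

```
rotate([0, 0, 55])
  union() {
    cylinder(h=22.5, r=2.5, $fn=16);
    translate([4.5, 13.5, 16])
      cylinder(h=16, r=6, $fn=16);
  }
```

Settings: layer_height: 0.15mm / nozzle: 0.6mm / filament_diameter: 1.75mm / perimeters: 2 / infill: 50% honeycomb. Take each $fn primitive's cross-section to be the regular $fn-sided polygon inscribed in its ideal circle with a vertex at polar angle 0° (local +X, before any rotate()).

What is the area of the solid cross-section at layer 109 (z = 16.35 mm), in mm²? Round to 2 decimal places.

129.35 mm²

At z = 16.35 mm: the cylinder: section is a regular 16-gon, circumradius r=2.5 (area = (16/2)·2.500²·sin(360°/16) = 19.13 mm²); the r=6 cylinder at (4.5, 13.5) contributes a regular 16-gon of circumradius 6 (area = (16/2)·6.000²·sin(360°/16) = 110.21 mm²); Combining (union): the 2 present regions are separate (no shared area or edge), so areas and boundary lengths simply add and each stays a separate island — area = 129.35 mm²; (whole slice rotated 55° about Z — lengths, areas and connectivity unchanged). Overall, the cross-section has 2 separate islands. Net area = 129.35 mm².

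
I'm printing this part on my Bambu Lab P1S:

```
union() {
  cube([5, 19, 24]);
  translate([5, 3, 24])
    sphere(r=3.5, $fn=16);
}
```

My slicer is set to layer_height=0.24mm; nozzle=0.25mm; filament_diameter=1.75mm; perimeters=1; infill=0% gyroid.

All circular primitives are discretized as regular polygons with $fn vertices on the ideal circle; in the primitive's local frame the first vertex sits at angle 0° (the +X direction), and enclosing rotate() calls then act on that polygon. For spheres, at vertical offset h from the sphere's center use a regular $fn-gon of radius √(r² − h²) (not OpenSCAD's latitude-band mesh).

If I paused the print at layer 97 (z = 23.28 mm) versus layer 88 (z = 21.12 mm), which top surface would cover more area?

Layer 97 (z = 23.28): the 5×19 cube contributes its full rectangle (area 95.00 mm²); the r=3.5 sphere at (5, 3) contributes a regular 16-gon of circumradius √(3.5²−0.72²) = 3.425 (area = (16/2)·3.425²·sin(360°/16) = 35.92 mm²); Combining (union): the regions partially overlap — summed areas 130.92 mm² minus the doubly-counted overlap 17.55 mm² gives 113.36 mm² — area = 113.36 mm². So its area = 113.36 mm². Layer 88 (z = 21.12): the 5×19 cube contributes its full rectangle (area 95.00 mm²); the r=3.5 sphere at (5, 3) contributes a regular 16-gon of circumradius √(3.5²−2.88²) = 1.989 (area = (16/2)·1.989²·sin(360°/16) = 12.11 mm²); Taking the union: the regions partially overlap — summed areas 107.11 mm² minus the doubly-counted overlap 6.05 mm² gives 101.05 mm² — area = 101.05 mm². So its area = 101.05 mm². Layer 97 is larger (113.36 vs 101.05 mm²).

layer 97 (z = 23.28 mm)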